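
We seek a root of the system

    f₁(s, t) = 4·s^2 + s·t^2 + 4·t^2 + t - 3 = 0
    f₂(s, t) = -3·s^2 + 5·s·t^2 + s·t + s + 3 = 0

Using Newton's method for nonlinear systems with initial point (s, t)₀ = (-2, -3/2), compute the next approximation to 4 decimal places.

(-0.9106, -1.2959)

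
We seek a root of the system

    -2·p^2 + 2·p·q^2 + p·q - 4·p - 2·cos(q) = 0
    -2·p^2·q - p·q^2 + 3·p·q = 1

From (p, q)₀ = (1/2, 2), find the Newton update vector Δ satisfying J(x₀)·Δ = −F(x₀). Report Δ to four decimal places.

(-0.3457, -0.3085)

At (1/2, 2): F = (3.332294, -1.0000).
Jacobian J = [[-4·p + 2·q^2 + q - 4, 4·p·q + p + 2·sin(q)], [-4·p·q - q^2 + 3·q, -2·p^2 - 2·p·q + 3·p]].
At the point, J = [[4.0000, 6.318595], [-2.0000, -1.0000]] (det J = 8.637190).
Solving J·Δ = −F gives Δ = (-0.3457, -0.3085).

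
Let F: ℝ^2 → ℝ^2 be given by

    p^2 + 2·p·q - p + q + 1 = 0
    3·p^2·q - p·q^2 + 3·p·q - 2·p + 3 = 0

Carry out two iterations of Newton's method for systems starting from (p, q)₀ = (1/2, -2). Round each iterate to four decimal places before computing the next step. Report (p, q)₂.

(0.8833, -0.3647)

At (1/2, -2): F = (-3.2500, -4.5000).
Jacobian J = [[2·p + 2·q - 1, 2·p + 1], [6·p·q - q^2 + 3·q - 2, 3·p^2 - 2·p·q + 3·p]].
At the point, J = [[-4.0000, 2.0000], [-18.0000, 4.2500]] (det J = 19.0000).
Solving J·Δ = −F gives Δ = (0.2533, 2.1316).
Then the next iterate is (p, q)₁ = (0.7533, 0.1316).
Round to (0.7533, 0.1316) and repeat: F = (1.144029, 2.001790), J = [[0.7698, 2.5066], [-1.027713, 3.764014]].
Δ = (0.1300, -0.4963), so (p, q)₂ = (0.8833, -0.3647).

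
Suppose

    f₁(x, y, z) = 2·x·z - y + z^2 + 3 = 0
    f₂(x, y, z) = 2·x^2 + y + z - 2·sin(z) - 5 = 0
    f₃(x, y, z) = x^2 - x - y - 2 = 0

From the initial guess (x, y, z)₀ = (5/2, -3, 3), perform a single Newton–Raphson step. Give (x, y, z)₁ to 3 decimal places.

(2.119, 0.226, 0.774)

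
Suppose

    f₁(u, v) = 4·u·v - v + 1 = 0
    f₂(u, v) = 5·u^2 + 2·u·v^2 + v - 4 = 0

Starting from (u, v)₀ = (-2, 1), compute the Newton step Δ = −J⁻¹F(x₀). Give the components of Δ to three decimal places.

At (-2, 1): F = (-8.000, 13.000).
Jacobian J = [[4·v, 4·u - 1], [10·u + 2·v^2, 4·u·v + 1]].
At the point, J = [[4.000, -9.000], [-18.000, -7.000]] (det J = -190.000).
Solving J·Δ = −F gives Δ = (0.911, -0.484).

(0.911, -0.484)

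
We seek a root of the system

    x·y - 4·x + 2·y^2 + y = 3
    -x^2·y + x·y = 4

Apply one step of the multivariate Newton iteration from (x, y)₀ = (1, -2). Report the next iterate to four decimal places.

(3.0000, -4.5000)

At (1, -2): F = (-3.0000, -4.0000).
Jacobian J = [[y - 4, x + 4·y + 1], [-2·x·y + y, -x^2 + x]].
At the point, J = [[-6.0000, -6.0000], [2.0000, 0.0000]] (det J = 12.0000).
Solving J·Δ = −F gives Δ = (2.0000, -2.5000).
Then the next iterate is (x, y)₁ = (3.0000, -4.5000).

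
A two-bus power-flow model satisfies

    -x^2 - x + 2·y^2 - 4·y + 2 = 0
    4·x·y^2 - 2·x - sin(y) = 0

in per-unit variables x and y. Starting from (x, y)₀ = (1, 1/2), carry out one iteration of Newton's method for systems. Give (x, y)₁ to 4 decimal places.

At (1, 1/2): F = (-1.5000, -1.479426).
Jacobian J = [[-2·x - 1, 4·y - 4], [4·y^2 - 2, 8·x·y - cos(y)]].
At the point, J = [[-3.0000, -2.0000], [-1.0000, 3.122417]] (det J = -11.367252).
Solving J·Δ = −F gives Δ = (-0.6723, 0.2585).
Then the next iterate is (x, y)₁ = (0.3277, 0.7585).

(0.3277, 0.7585)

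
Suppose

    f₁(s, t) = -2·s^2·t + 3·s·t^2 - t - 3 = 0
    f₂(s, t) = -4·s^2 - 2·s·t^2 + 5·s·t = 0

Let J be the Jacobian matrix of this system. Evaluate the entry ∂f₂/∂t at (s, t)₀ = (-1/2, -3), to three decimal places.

∂f₂/∂t = -4·s·t + 5·s.
At (-1/2, -3) this is -8.500.

-8.500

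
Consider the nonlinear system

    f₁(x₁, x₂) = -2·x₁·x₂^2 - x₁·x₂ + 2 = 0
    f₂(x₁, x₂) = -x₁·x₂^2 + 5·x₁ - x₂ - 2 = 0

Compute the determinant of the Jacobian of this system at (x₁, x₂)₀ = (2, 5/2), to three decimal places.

J = [[-2·x₂^2 - x₂, -4·x₁·x₂ - x₁], [-x₂^2 + 5, -2·x₁·x₂ - 1]].
At the point, J = [[-15.000, -22.000], [-1.250, -11.000]].
det J = 137.500.

137.500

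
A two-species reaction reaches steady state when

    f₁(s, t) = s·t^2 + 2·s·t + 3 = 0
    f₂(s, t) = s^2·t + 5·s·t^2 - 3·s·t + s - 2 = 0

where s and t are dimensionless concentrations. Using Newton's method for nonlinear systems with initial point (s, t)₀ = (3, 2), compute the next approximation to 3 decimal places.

At (3, 2): F = (27.000, 61.000).
Jacobian J = [[t^2 + 2·t, 2·s·t + 2·s], [2·s·t + 5·t^2 - 3·t + 1, s^2 + 10·s·t - 3·s]].
At the point, J = [[8.000, 18.000], [27.000, 60.000]] (det J = -6.000).
Solving J·Δ = −F gives Δ = (87.000, -40.167).
Then the next iterate is (s, t)₁ = (90.000, -38.167).

(90.000, -38.167)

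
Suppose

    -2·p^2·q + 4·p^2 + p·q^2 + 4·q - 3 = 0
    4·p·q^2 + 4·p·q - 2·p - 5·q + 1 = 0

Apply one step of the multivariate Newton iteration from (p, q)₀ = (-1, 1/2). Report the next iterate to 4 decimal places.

At (-1, 1/2): F = (1.7500, -2.5000).
Jacobian J = [[-4·p·q + 8·p + q^2, -2·p^2 + 2·p·q + 4], [4·q^2 + 4·q - 2, 8·p·q + 4·p - 5]].
At the point, J = [[-5.7500, 1.0000], [1.0000, -13.0000]] (det J = 73.7500).
Solving J·Δ = −F gives Δ = (0.2746, -0.1712).
Then the next iterate is (p, q)₁ = (-0.7254, 0.3288).

(-0.7254, 0.3288)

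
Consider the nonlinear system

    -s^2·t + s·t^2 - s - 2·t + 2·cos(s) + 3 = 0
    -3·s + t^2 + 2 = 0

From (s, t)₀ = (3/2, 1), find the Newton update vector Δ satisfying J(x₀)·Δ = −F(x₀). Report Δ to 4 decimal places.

At (3/2, 1): F = (-1.108526, -1.5000).
Jacobian J = [[-2·s·t + t^2 - 2·sin(s) - 1, -s^2 + 2·s·t - 2], [-3, 2·t]].
At the point, J = [[-4.994990, -1.2500], [-3.0000, 2.0000]] (det J = -13.739980).
Solving J·Δ = −F gives Δ = (-0.2978, 0.3033).

(-0.2978, 0.3033)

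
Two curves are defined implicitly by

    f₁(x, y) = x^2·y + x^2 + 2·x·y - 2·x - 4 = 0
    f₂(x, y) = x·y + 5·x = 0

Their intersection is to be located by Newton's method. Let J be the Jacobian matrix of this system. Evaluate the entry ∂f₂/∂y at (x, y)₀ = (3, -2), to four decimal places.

∂f₂/∂y = x.
At (3, -2) this is 3.0000.

3.0000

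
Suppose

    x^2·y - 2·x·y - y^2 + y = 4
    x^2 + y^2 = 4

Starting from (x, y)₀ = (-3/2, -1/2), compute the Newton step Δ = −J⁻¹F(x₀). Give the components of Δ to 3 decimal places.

At (-3/2, -1/2): F = (-7.375, -1.500).
Jacobian J = [[2·x·y - 2·y, x^2 - 2·x - 2·y + 1], [2·x, 2·y]].
At the point, J = [[2.500, 7.250], [-3.000, -1.000]] (det J = 19.250).
Solving J·Δ = −F gives Δ = (-0.948, 1.344).

(-0.948, 1.344)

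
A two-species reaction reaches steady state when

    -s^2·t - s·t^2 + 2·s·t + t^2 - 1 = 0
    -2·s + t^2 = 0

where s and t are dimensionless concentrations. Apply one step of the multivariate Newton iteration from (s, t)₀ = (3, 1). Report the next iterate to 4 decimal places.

(1.0417, 1.5417)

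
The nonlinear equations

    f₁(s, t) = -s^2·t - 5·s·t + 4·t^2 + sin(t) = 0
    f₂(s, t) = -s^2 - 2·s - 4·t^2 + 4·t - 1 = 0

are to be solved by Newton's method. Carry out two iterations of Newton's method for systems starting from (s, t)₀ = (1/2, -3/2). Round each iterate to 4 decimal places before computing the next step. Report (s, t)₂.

(-0.6907, -0.5347)

At (1/2, -3/2): F = (12.127505, -17.2500).
Jacobian J = [[-2·s·t - 5·t, -s^2 - 5·s + 8·t + cos(t)], [-2·s - 2, -8·t + 4]].
At the point, J = [[9.0000, -14.679263], [-3.0000, 16.0000]] (det J = 99.962212).
Solving J·Δ = −F gives Δ = (0.5920, 1.1891).
Then the next iterate is (s, t)₁ = (1.0920, -0.3109).
Round to (1.0920, -0.3109) and repeat: F = (2.148971, -6.006699), J = [[2.233506, -8.187605], [-4.1840, 6.4872]].
Δ = (-1.7827, -0.2238), so (s, t)₂ = (-0.6907, -0.5347).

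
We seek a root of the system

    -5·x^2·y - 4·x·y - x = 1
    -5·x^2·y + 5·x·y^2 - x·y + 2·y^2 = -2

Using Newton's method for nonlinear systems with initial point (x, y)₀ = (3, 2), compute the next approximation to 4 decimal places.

(1.9820, 1.1622)

At (3, 2): F = (-118.0000, -26.0000).
Jacobian J = [[-10·x·y - 4·y - 1, -5·x^2 - 4·x], [-10·x·y + 5·y^2 - y, -5·x^2 + 10·x·y - x + 4·y]].
At the point, J = [[-69.0000, -57.0000], [-42.0000, 20.0000]] (det J = -3774.0000).
Solving J·Δ = −F gives Δ = (-1.0180, -0.8378).
Then the next iterate is (x, y)₁ = (1.9820, 1.1622).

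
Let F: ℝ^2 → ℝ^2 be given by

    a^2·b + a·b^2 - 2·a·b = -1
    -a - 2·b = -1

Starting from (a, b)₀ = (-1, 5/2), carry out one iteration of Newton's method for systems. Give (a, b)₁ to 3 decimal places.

(0.909, 0.045)

At (-1, 5/2): F = (2.250, -3.000).
Jacobian J = [[2·a·b + b^2 - 2·b, a^2 + 2·a·b - 2·a], [-1, -2]].
At the point, J = [[-3.750, -2.000], [-1.000, -2.000]] (det J = 5.500).
Solving J·Δ = −F gives Δ = (1.909, -2.455).
Then the next iterate is (a, b)₁ = (0.909, 0.045).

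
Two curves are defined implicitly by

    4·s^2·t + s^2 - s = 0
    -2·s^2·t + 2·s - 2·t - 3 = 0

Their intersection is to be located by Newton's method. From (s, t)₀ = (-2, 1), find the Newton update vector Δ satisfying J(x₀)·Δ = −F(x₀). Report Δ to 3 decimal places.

At (-2, 1): F = (22.000, -17.000).
Jacobian J = [[8·s·t + 2·s - 1, 4·s^2], [-4·s·t + 2, -2·s^2 - 2]].
At the point, J = [[-21.000, 16.000], [10.000, -10.000]] (det J = 50.000).
Solving J·Δ = −F gives Δ = (-1.040, -2.740).

(-1.040, -2.740)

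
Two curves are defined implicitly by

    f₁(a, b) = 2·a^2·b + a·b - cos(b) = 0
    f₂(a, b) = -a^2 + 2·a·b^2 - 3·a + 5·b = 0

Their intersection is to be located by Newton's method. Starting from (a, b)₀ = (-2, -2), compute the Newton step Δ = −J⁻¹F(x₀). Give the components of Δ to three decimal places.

(0.488, 0.934)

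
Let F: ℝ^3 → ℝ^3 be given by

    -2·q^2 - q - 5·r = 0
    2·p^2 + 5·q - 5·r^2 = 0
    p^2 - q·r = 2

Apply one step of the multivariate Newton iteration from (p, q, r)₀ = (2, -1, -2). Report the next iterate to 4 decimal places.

(2.3983, -2.3051, -0.9831)

At (2, -1, -2): F = (9.0000, -17.0000, 0.0000).
Jacobian J = [[0, -4·q - 1, -5], [4·p, 5, -10·r], [2·p, -r, -q]].
At the point, J = [[0.0000, 3.0000, -5.0000], [8.0000, 5.0000, 20.0000], [4.0000, 2.0000, 1.0000]] (det J = 236.0000).
Solving J·Δ = −F gives Δ = (0.3983, -1.3051, 1.0169).
Then the next iterate is (p, q, r)₁ = (2.3983, -2.3051, -0.9831).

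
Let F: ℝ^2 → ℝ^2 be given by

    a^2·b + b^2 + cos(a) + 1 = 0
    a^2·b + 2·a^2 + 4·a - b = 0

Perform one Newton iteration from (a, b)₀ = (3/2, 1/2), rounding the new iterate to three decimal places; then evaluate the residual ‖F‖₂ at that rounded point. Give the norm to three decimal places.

3.658

At (3/2, 1/2): F = (2.44574, 11.125).
Jacobian J = [[2·a·b - sin(a), a^2 + 2·b], [2·a·b + 4·a + 4, a^2 - 1]].
At the point, J = [[0.50251, 3.250], [11.500, 1.250]] (det J = -36.74687).
Solving J·Δ = −F gives Δ = (-0.901, -0.613).
Then the next iterate is (a, b)₁ = (0.599, -0.113).
Re-evaluating at (0.599, -0.113): F = (1.79812, 3.18606), so ‖F‖₂ = 3.658.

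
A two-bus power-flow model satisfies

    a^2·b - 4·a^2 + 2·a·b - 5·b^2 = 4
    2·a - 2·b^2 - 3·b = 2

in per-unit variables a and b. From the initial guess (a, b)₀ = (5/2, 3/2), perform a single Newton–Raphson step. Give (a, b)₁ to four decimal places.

(0.4798, 0.3844)

At (5/2, 3/2): F = (-23.3750, -6.0000).
Jacobian J = [[2·a·b - 8·a + 2·b, a^2 + 2·a - 10·b], [2, -4·b - 3]].
At the point, J = [[-9.5000, -3.7500], [2.0000, -9.0000]] (det J = 93.0000).
Solving J·Δ = −F gives Δ = (-2.0202, -1.1156).
Then the next iterate is (a, b)₁ = (0.4798, 0.3844).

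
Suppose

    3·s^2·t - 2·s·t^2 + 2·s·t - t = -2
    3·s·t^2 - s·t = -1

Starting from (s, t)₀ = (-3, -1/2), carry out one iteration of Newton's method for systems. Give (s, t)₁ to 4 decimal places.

At (-3, -1/2): F = (-6.5000, -2.7500).
Jacobian J = [[6·s·t - 2·t^2 + 2·t, 3·s^2 - 4·s·t + 2·s - 1], [3·t^2 - t, 6·s·t - s]].
At the point, J = [[7.5000, 14.0000], [1.2500, 12.0000]] (det J = 72.5000).
Solving J·Δ = −F gives Δ = (0.5448, 0.1724).
Then the next iterate is (s, t)₁ = (-2.4552, -0.3276).

(-2.4552, -0.3276)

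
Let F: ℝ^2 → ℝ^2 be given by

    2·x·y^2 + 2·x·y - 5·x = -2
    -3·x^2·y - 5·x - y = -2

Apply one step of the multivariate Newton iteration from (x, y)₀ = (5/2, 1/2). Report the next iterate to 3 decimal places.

At (5/2, 1/2): F = (-6.750, -20.375).
Jacobian J = [[2·y^2 + 2·y - 5, 4·x·y + 2·x], [-6·x·y - 5, -3·x^2 - 1]].
At the point, J = [[-3.500, 10.000], [-12.500, -19.750]] (det J = 194.125).
Solving J·Δ = −F gives Δ = (-1.736, 0.067).
Then the next iterate is (x, y)₁ = (0.764, 0.567).

(0.764, 0.567)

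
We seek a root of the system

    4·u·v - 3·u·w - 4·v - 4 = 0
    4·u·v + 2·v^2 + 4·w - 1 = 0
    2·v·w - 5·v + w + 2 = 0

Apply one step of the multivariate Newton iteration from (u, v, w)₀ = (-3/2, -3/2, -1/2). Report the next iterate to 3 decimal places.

At (-3/2, -3/2, -1/2): F = (8.750, 10.500, 10.500).
Jacobian J = [[4·v - 3·w, 4·u - 4, -3·u], [4·v, 4·u + 4·v, 4], [0, 2·w - 5, 2·v + 1]].
At the point, J = [[-4.500, -10.000, 4.500], [-6.000, -12.000, 4.000], [0.000, -6.000, -2.000]] (det J = 66.000).
Solving J·Δ = −F gives Δ = (-1.114, 1.591, 0.477).
Then the next iterate is (u, v, w)₁ = (-2.614, 0.091, -0.023).

(-2.614, 0.091, -0.023)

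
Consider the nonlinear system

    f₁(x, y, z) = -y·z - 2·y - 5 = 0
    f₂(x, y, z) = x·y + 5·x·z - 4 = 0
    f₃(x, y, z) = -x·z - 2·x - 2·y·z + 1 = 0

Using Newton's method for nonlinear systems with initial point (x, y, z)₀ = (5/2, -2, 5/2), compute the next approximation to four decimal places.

(1.6387, -1.6149, 1.3665)

At (5/2, -2, 5/2): F = (4.0000, 22.2500, -0.2500).
Jacobian J = [[0, -z - 2, -y], [y + 5·z, x, 5·x], [-z - 2, -2·z, -x - 2·y]].
At the point, J = [[0.0000, -4.5000, 2.0000], [10.5000, 2.5000, 12.5000], [-4.5000, -5.0000, 1.5000]] (det J = 241.5000).
Solving J·Δ = −F gives Δ = (-0.8613, 0.3851, -1.1335).
Then the next iterate is (x, y, z)₁ = (1.6387, -1.6149, 1.3665).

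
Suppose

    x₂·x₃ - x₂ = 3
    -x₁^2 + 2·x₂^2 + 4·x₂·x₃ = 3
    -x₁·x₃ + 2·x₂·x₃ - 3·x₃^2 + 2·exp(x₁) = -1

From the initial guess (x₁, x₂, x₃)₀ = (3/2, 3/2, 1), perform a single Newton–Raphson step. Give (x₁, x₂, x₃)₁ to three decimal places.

At (3/2, 3/2, 1): F = (-3.000, 5.250, 8.46338).
Jacobian J = [[0, x₃ - 1, x₂], [-2·x₁, 4·x₂ + 4·x₃, 4·x₂], [-x₃ + 2·exp(x₁), 2·x₃, -x₁ + 2·x₂ - 6·x₃]].
At the point, J = [[0.000, 0.000, 1.500], [-3.000, 10.000, 6.000], [7.96338, 2.000, -4.500]] (det J = -128.45067).
Solving J·Δ = −F gives Δ = (0.466, -1.585, 2.000).
Then the next iterate is (x₁, x₂, x₃)₁ = (1.966, -0.085, 3.000).

(1.966, -0.085, 3.000)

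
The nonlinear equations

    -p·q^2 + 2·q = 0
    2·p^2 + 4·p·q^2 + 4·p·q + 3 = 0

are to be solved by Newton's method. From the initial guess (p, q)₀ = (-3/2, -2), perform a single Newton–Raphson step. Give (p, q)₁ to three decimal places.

At (-3/2, -2): F = (2.000, -4.500).
Jacobian J = [[-q^2, -2·p·q + 2], [4·p + 4·q^2 + 4·q, 8·p·q + 4·p]].
At the point, J = [[-4.000, -4.000], [2.000, 18.000]] (det J = -64.000).
Solving J·Δ = −F gives Δ = (0.281, 0.219).
Then the next iterate is (p, q)₁ = (-1.219, -1.781).

(-1.219, -1.781)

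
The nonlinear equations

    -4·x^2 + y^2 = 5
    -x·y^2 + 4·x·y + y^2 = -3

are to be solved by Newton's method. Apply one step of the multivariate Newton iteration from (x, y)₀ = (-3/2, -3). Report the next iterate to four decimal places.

(-0.5317, -1.8968)

At (-3/2, -3): F = (-5.0000, 43.5000).
Jacobian J = [[-8·x, 2·y], [-y^2 + 4·y, -2·x·y + 4·x + 2·y]].
At the point, J = [[12.0000, -6.0000], [-21.0000, -21.0000]] (det J = -378.0000).
Solving J·Δ = −F gives Δ = (0.9683, 1.1032).
Then the next iterate is (x, y)₁ = (-0.5317, -1.8968).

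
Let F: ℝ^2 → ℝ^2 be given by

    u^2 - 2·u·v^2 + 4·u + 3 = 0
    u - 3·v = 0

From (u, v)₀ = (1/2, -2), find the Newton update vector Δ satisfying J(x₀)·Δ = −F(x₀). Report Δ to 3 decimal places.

(5.950, 4.150)

At (1/2, -2): F = (1.250, 6.500).
Jacobian J = [[2·u - 2·v^2 + 4, -4·u·v], [1, -3]].
At the point, J = [[-3.000, 4.000], [1.000, -3.000]] (det J = 5.000).
Solving J·Δ = −F gives Δ = (5.950, 4.150).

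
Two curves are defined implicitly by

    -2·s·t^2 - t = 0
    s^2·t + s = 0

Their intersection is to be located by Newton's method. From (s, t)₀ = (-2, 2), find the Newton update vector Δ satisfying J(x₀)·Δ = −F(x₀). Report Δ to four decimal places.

At (-2, 2): F = (14.0000, 6.0000).
Jacobian J = [[-2·t^2, -4·s·t - 1], [2·s·t + 1, s^2]].
At the point, J = [[-8.0000, 15.0000], [-7.0000, 4.0000]] (det J = 73.0000).
Solving J·Δ = −F gives Δ = (0.4658, -0.6849).

(0.4658, -0.6849)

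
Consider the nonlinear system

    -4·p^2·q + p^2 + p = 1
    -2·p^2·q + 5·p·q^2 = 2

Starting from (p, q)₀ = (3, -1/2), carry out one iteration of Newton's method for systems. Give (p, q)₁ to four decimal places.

(1.4426, -0.5164)

At (3, -1/2): F = (29.0000, 10.7500).
Jacobian J = [[-8·p·q + 2·p + 1, -4·p^2], [-4·p·q + 5·q^2, -2·p^2 + 10·p·q]].
At the point, J = [[19.0000, -36.0000], [7.2500, -33.0000]] (det J = -366.0000).
Solving J·Δ = −F gives Δ = (-1.5574, -0.0164).
Then the next iterate is (p, q)₁ = (1.4426, -0.5164).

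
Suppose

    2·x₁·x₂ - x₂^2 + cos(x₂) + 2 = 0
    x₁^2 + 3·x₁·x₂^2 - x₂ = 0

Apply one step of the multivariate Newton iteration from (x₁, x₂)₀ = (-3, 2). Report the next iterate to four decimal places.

(-0.3708, 1.6426)

At (-3, 2): F = (-14.416147, -29.0000).
Jacobian J = [[2·x₂, 2·x₁ - 2·x₂ - sin(x₂)], [2·x₁ + 3·x₂^2, 6·x₁·x₂ - 1]].
At the point, J = [[4.0000, -10.909297], [6.0000, -37.0000]] (det J = -82.544215).
Solving J·Δ = −F gives Δ = (2.6292, -0.3574).
Then the next iterate is (x₁, x₂)₁ = (-0.3708, 1.6426).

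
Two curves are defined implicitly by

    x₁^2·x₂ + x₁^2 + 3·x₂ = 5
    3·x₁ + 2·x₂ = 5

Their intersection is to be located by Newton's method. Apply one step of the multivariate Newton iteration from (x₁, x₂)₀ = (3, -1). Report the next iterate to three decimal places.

At (3, -1): F = (-8.000, 2.000).
Jacobian J = [[2·x₁·x₂ + 2·x₁, x₁^2 + 3], [3, 2]].
At the point, J = [[0.000, 12.000], [3.000, 2.000]] (det J = -36.000).
Solving J·Δ = −F gives Δ = (-1.111, 0.667).
Then the next iterate is (x₁, x₂)₁ = (1.889, -0.333).

(1.889, -0.333)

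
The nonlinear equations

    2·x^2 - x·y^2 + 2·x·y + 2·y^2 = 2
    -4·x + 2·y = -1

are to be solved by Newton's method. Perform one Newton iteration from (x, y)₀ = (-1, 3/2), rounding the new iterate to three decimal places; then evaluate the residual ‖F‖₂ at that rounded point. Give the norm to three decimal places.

9.221

At (-1, 3/2): F = (3.750, 8.000).
Jacobian J = [[4·x - y^2 + 2·y, -2·x·y + 2·x + 4·y], [-4, 2]].
At the point, J = [[-3.250, 7.000], [-4.000, 2.000]] (det J = 21.500).
Solving J·Δ = −F gives Δ = (2.256, 0.512).
Then the next iterate is (x, y)₁ = (1.256, 2.012).
Re-evaluating at (1.256, 2.012): F = (9.22104, 0.000), so ‖F‖₂ = 9.221.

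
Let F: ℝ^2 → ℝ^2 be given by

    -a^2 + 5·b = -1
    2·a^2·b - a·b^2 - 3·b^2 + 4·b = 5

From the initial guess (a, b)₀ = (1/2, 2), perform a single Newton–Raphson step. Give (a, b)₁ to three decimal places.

At (1/2, 2): F = (10.750, -10.000).
Jacobian J = [[-2·a, 5], [4·a·b - b^2, 2·a^2 - 2·a·b - 6·b + 4]].
At the point, J = [[-1.000, 5.000], [0.000, -9.500]] (det J = 9.500).
Solving J·Δ = −F gives Δ = (5.487, -1.053).
Then the next iterate is (a, b)₁ = (5.987, 0.947).

(5.987, 0.947)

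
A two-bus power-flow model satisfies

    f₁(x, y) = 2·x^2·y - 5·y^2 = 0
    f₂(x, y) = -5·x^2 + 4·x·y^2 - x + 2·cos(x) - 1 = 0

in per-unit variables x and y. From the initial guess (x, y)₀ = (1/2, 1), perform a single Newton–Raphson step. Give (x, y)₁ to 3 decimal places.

At (1/2, 1): F = (-4.500, 1.00517).
Jacobian J = [[4·x·y, 2·x^2 - 10·y], [-10·x + 4·y^2 - 2·sin(x) - 1, 8·x·y]].
At the point, J = [[2.000, -9.500], [-2.95885, 4.000]] (det J = -20.10909).
Solving J·Δ = −F gives Δ = (-0.420, -0.562).
Then the next iterate is (x, y)₁ = (0.080, 0.438).

(0.080, 0.438)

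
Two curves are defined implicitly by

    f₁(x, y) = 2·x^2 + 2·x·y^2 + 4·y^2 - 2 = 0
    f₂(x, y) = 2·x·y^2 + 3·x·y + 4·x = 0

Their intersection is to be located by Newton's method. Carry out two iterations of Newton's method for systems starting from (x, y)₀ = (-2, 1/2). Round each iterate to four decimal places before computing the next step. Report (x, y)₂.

At (-2, 1/2): F = (6.0000, -12.0000).
Jacobian J = [[4·x + 2·y^2, 4·x·y + 8·y], [2·y^2 + 3·y + 4, 4·x·y + 3·x]].
At the point, J = [[-7.5000, 0.0000], [6.0000, -10.0000]] (det J = 75.0000).
Solving J·Δ = −F gives Δ = (0.8000, -0.7200).
Then the next iterate is (x, y)₁ = (-1.2000, -0.2200).
Round to (-1.2000, -0.2200) and repeat: F = (0.957440, -4.124160), J = [[-4.7032, -0.7040], [3.4368, -2.5440]].
Δ = (0.3712, -1.1197), so (x, y)₂ = (-0.8288, -1.3397).

(-0.8288, -1.3397)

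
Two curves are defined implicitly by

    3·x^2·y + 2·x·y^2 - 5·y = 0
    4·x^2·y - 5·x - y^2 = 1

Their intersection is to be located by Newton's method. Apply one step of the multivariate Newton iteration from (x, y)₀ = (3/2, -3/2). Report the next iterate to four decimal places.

(1.0403, -0.3603)

At (3/2, -3/2): F = (4.1250, -24.2500).
Jacobian J = [[6·x·y + 2·y^2, 3·x^2 + 4·x·y - 5], [8·x·y - 5, 4·x^2 - 2·y]].
At the point, J = [[-9.0000, -7.2500], [-23.0000, 12.0000]] (det J = -274.7500).
Solving J·Δ = −F gives Δ = (-0.4597, 1.1397).
Then the next iterate is (x, y)₁ = (1.0403, -0.3603).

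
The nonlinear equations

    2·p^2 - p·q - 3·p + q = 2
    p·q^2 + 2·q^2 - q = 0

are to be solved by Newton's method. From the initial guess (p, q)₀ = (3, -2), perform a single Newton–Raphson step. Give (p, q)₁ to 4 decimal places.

At (3, -2): F = (11.0000, 22.0000).
Jacobian J = [[4·p - q - 3, -p + 1], [q^2, 2·p·q + 4·q - 1]].
At the point, J = [[11.0000, -2.0000], [4.0000, -21.0000]] (det J = -223.0000).
Solving J·Δ = −F gives Δ = (-0.8386, 0.8879).
Then the next iterate is (p, q)₁ = (2.1614, -1.1121).

(2.1614, -1.1121)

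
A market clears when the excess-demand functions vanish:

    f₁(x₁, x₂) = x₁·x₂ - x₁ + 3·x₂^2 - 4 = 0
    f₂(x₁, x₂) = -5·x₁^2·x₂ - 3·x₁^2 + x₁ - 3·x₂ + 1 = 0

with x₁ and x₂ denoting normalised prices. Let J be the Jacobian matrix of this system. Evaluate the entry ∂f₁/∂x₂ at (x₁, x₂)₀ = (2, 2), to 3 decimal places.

14.000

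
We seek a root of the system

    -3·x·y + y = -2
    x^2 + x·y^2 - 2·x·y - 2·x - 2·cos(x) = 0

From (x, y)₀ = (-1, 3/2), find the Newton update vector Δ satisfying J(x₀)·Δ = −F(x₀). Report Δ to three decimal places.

(0.618, -1.305)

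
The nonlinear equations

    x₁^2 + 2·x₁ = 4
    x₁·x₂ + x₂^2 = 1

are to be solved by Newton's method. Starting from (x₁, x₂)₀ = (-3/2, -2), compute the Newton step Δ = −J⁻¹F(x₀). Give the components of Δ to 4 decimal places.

At (-3/2, -2): F = (-4.7500, 6.0000).
Jacobian J = [[2·x₁ + 2, 0], [x₂, x₁ + 2·x₂]].
At the point, J = [[-1.0000, 0.0000], [-2.0000, -5.5000]] (det J = 5.5000).
Solving J·Δ = −F gives Δ = (-4.7500, 2.8182).

(-4.7500, 2.8182)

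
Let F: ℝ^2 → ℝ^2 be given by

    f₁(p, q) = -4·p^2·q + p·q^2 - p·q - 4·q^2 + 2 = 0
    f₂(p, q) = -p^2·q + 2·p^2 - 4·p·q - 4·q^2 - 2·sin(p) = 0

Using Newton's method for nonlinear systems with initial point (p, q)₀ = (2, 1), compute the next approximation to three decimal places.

At (2, 1): F = (-18.000, -9.81859).
Jacobian J = [[-8·p·q + q^2 - q, -4·p^2 + 2·p·q - p - 8·q], [-2·p·q + 4·p - 4·q - 2·cos(p), -p^2 - 4·p - 8·q]].
At the point, J = [[-16.000, -22.000], [0.83229, -20.000]] (det J = 338.31046).
Solving J·Δ = −F gives Δ = (-0.426, -0.509).
Then the next iterate is (p, q)₁ = (1.574, 0.491).

(1.574, 0.491)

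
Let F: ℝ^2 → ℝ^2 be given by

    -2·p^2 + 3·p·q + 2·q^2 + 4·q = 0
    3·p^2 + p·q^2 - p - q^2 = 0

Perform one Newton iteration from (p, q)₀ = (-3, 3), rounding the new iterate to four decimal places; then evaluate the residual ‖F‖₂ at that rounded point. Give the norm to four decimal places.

3.4651

At (-3, 3): F = (-15.0000, -6.0000).
Jacobian J = [[-4·p + 3·q, 3·p + 4·q + 4], [6·p + q^2 - 1, 2·p·q - 2·q]].
At the point, J = [[21.0000, 7.0000], [-10.0000, -24.0000]] (det J = -434.0000).
Solving J·Δ = −F gives Δ = (0.9263, -0.6359).
Then the next iterate is (p, q)₁ = (-2.0737, 2.3641).
Re-evaluating at (-2.0737, 2.3641): F = (-2.673428, -2.204418), so ‖F‖₂ = 3.4651.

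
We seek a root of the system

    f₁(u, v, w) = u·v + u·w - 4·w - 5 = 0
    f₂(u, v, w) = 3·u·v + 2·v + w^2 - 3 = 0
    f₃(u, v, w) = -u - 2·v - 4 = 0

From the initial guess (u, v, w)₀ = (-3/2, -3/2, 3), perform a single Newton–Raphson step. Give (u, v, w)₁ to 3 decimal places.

(-16.943, 6.471, -6.886)

At (-3/2, -3/2, 3): F = (-19.250, 9.750, 0.500).
Jacobian J = [[v + w, u, u - 4], [3·v, 3·u + 2, 2·w], [-1, -2, 0]].
At the point, J = [[1.500, -1.500, -5.500], [-4.500, -2.500, 6.000], [-1.000, -2.000, 0.000]] (det J = -8.750).
Solving J·Δ = −F gives Δ = (-15.443, 7.971, -9.886).
Then the next iterate is (u, v, w)₁ = (-16.943, 6.471, -6.886).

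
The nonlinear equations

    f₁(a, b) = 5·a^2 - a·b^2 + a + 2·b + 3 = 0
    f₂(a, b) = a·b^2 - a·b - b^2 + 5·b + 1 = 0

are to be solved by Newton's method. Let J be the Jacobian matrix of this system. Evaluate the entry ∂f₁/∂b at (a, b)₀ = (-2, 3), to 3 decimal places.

14.000

∂f₁/∂b = -2·a·b + 2.
At (-2, 3) this is 14.000.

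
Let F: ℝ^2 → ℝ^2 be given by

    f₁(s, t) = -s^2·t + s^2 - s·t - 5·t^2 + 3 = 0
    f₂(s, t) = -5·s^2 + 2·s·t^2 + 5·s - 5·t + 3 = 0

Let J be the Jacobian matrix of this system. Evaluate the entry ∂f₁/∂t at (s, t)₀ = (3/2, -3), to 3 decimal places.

26.250

∂f₁/∂t = -s^2 - s - 10·t.
At (3/2, -3) this is 26.250.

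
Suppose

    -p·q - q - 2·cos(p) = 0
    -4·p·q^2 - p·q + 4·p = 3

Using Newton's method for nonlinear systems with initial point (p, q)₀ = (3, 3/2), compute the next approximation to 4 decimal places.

At (3, 3/2): F = (-4.020015, -22.5000).
Jacobian J = [[-q + 2·sin(p), -p - 1], [-4·q^2 - q + 4, -8·p·q - p]].
At the point, J = [[-1.217760, -4.0000], [-6.5000, -39.0000]] (det J = 21.492639).
Solving J·Δ = −F gives Δ = (-3.1071, -0.0591).
Then the next iterate is (p, q)₁ = (-0.1071, 1.4409).

(-0.1071, 1.4409)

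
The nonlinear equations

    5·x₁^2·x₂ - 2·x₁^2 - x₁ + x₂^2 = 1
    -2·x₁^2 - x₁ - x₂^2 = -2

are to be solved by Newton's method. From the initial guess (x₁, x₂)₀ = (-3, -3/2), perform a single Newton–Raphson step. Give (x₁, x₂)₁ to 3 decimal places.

(-1.651, -1.365)

At (-3, -3/2): F = (-81.250, -15.250).
Jacobian J = [[10·x₁·x₂ - 4·x₁ - 1, 5·x₁^2 + 2·x₂], [-4·x₁ - 1, -2·x₂]].
At the point, J = [[56.000, 42.000], [11.000, 3.000]] (det J = -294.000).
Solving J·Δ = −F gives Δ = (1.349, 0.135).
Then the next iterate is (x₁, x₂)₁ = (-1.651, -1.365).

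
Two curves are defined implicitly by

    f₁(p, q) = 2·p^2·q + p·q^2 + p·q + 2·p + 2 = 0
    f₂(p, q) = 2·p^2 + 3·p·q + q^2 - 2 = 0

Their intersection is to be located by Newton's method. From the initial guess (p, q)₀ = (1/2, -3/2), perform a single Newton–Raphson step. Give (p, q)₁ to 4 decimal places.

(-4.8571, 6.4286)

At (1/2, -3/2): F = (2.6250, -1.5000).
Jacobian J = [[4·p·q + q^2 + q + 2, 2·p^2 + 2·p·q + p], [4·p + 3·q, 3·p + 2·q]].
At the point, J = [[-0.2500, -0.5000], [-2.5000, -1.5000]] (det J = -0.8750).
Solving J·Δ = −F gives Δ = (-5.3571, 7.9286).
Then the next iterate is (p, q)₁ = (-4.8571, 6.4286).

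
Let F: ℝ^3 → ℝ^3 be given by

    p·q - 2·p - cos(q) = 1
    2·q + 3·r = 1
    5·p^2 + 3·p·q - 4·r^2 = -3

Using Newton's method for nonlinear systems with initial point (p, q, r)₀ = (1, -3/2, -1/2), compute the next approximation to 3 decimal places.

(-0.312, -9.359, 6.573)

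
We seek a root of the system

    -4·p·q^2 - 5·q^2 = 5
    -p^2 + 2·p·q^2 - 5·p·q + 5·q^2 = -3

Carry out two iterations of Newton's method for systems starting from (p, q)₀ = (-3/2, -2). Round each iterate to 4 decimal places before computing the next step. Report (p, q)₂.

At (-3/2, -2): F = (-1.0000, -6.2500).
Jacobian J = [[-4·q^2, -8·p·q - 10·q], [-2·p + 2·q^2 - 5·q, 4·p·q - 5·p + 10·q]].
At the point, J = [[-16.0000, -4.0000], [21.0000, -0.5000]] (det J = 92.0000).
Solving J·Δ = −F gives Δ = (0.2663, -1.3152).
Then the next iterate is (p, q)₁ = (-1.2337, -3.3152).
Round to (-1.2337, -3.3152) and repeat: F = (-5.716584, 8.862843), J = [[-43.962204, 0.432302], [41.024502, -10.623651]].
Δ = (-0.1266, 0.3452), so (p, q)₂ = (-1.3603, -2.9700).

(-1.3603, -2.9700)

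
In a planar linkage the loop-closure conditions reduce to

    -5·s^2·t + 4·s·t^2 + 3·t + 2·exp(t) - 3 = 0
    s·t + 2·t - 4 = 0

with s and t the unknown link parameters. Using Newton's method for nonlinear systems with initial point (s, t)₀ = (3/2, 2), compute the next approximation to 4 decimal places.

(1.2809, 1.2680)

At (3/2, 2): F = (19.278112, 3.0000).
Jacobian J = [[-10·s·t + 4·t^2, -5·s^2 + 8·s·t + 2·exp(t) + 3], [t, s + 2]].
At the point, J = [[-14.0000, 30.528112], [2.0000, 3.5000]] (det J = -110.056224).
Solving J·Δ = −F gives Δ = (-0.2191, -0.7320).
Then the next iterate is (s, t)₁ = (1.2809, 1.2680).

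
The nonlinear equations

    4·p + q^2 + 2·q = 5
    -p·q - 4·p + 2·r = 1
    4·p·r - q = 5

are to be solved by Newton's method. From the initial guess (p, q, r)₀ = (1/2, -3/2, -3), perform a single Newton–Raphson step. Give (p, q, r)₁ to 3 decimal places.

(0.554, -5.033, 0.310)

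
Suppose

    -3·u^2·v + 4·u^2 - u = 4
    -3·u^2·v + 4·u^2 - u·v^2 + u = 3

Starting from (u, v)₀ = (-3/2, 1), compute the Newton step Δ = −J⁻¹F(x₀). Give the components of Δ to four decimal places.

(-0.7857, 0.4286)

At (-3/2, 1): F = (-0.2500, -0.7500).
Jacobian J = [[-6·u·v + 8·u - 1, -3·u^2], [-6·u·v + 8·u - v^2 + 1, -3·u^2 - 2·u·v]].
At the point, J = [[-4.0000, -6.7500], [-3.0000, -3.7500]] (det J = -5.2500).
Solving J·Δ = −F gives Δ = (-0.7857, 0.4286).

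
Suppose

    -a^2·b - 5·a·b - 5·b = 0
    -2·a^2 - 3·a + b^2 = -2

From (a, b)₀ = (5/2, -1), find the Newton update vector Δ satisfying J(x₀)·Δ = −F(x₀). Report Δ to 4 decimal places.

At (5/2, -1): F = (23.7500, -17.0000).
Jacobian J = [[-2·a·b - 5·b, -a^2 - 5·a - 5], [-4·a - 3, 2·b]].
At the point, J = [[10.0000, -23.7500], [-13.0000, -2.0000]] (det J = -328.7500).
Solving J·Δ = −F gives Δ = (-1.3726, 0.4221).

(-1.3726, 0.4221)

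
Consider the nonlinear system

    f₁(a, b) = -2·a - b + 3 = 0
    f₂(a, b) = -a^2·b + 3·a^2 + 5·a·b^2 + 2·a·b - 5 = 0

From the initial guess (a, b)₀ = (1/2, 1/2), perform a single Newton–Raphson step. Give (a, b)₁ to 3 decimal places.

At (1/2, 1/2): F = (1.500, -3.250).
Jacobian J = [[-2, -1], [-2·a·b + 6·a + 5·b^2 + 2·b, -a^2 + 10·a·b + 2·a]].
At the point, J = [[-2.000, -1.000], [4.750, 3.250]] (det J = -1.750).
Solving J·Δ = −F gives Δ = (0.929, -0.357).
Then the next iterate is (a, b)₁ = (1.429, 0.143).

(1.429, 0.143)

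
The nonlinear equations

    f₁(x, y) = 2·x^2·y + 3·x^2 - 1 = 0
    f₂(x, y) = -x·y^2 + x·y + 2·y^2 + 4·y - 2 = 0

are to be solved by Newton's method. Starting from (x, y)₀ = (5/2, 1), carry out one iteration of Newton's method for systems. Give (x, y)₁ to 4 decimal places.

At (5/2, 1): F = (30.2500, 4.0000).
Jacobian J = [[4·x·y + 6·x, 2·x^2], [-y^2 + y, -2·x·y + x + 4·y + 4]].
At the point, J = [[25.0000, 12.5000], [0.0000, 5.5000]] (det J = 137.5000).
Solving J·Δ = −F gives Δ = (-0.8464, -0.7273).
Then the next iterate is (x, y)₁ = (1.6536, 0.2727).

(1.6536, 0.2727)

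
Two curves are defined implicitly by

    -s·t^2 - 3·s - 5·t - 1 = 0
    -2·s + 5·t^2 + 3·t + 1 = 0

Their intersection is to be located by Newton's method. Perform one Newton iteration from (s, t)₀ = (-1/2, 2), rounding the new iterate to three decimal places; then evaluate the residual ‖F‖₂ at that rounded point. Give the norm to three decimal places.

At (-1/2, 2): F = (-7.500, 28.000).
Jacobian J = [[-t^2 - 3, -2·s·t - 5], [-2, 10·t + 3]].
At the point, J = [[-7.000, -3.000], [-2.000, 23.000]] (det J = -167.000).
Solving J·Δ = −F gives Δ = (-0.530, -1.263).
Then the next iterate is (s, t)₁ = (-1.030, 0.737).
Re-evaluating at (-1.030, 0.737): F = (-1.03554, 7.98684), so ‖F‖₂ = 8.054.

8.054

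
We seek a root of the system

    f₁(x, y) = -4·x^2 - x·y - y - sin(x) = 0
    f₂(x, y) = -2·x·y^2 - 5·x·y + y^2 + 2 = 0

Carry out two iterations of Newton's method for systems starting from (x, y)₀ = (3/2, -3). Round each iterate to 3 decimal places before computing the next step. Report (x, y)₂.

At (3/2, -3): F = (-2.49749, 6.500).
Jacobian J = [[-8·x - y - cos(x), -x - 1], [-2·y^2 - 5·y, -4·x·y - 5·x + 2·y]].
At the point, J = [[-9.07074, -2.500], [-3.000, 4.500]] (det J = -48.31832).
Solving J·Δ = −F gives Δ = (0.104, -1.375).
Then the next iterate is (x, y)₁ = (1.604, -4.375).
Round to (1.604, -4.375) and repeat: F = (0.10179, -5.175), J = [[-8.42380, -2.604], [-16.40625, 11.300]].
Δ = (-0.089, 0.328), so (x, y)₂ = (1.515, -4.047).

(1.515, -4.047)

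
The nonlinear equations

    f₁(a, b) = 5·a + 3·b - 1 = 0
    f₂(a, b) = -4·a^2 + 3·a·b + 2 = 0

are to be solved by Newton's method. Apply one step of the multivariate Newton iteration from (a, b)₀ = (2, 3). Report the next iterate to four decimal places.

(0.1176, 0.1373)

At (2, 3): F = (18.0000, 4.0000).
Jacobian J = [[5, 3], [-8·a + 3·b, 3·a]].
At the point, J = [[5.0000, 3.0000], [-7.0000, 6.0000]] (det J = 51.0000).
Solving J·Δ = −F gives Δ = (-1.8824, -2.8627).
Then the next iterate is (a, b)₁ = (0.1176, 0.1373).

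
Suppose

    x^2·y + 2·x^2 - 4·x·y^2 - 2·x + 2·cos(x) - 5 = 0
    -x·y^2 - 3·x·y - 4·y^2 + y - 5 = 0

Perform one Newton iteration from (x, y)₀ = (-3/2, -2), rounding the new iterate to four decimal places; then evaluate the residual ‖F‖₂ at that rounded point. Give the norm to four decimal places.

At (-3/2, -2): F = (22.141474, -26.0000).
Jacobian J = [[2·x·y + 4·x - 4·y^2 - 2·sin(x) - 2, x^2 - 8·x·y], [-y^2 - 3·y, -2·x·y - 3·x - 8·y + 1]].
At the point, J = [[-16.005010, -21.7500], [2.0000, 15.5000]] (det J = -204.577655).
Solving J·Δ = −F gives Δ = (-1.0867, 1.8176).
Then the next iterate is (x, y)₁ = (-2.5867, -0.1824).
Re-evaluating at (-2.5867, -0.1824): F = (10.979314, -6.644862), so ‖F‖₂ = 12.8335.

12.8335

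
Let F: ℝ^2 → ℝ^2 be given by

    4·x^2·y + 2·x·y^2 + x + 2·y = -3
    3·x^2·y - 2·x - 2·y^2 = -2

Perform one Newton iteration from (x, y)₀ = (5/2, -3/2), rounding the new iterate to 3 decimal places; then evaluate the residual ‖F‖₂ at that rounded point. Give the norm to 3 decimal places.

10.122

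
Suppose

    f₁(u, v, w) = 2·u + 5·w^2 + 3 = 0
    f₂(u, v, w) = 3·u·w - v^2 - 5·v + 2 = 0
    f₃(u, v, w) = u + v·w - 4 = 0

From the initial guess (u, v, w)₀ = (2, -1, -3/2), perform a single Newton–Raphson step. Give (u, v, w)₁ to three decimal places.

(3.423, -1.322, -0.094)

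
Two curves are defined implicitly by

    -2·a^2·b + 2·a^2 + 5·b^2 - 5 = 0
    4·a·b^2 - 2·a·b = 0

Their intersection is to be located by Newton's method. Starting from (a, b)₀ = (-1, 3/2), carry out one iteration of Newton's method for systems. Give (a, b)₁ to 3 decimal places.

At (-1, 3/2): F = (5.250, -6.000).
Jacobian J = [[-4·a·b + 4·a, -2·a^2 + 10·b], [4·b^2 - 2·b, 8·a·b - 2·a]].
At the point, J = [[2.000, 13.000], [6.000, -10.000]] (det J = -98.000).
Solving J·Δ = −F gives Δ = (0.260, -0.444).
Then the next iterate is (a, b)₁ = (-0.740, 1.056).

(-0.740, 1.056)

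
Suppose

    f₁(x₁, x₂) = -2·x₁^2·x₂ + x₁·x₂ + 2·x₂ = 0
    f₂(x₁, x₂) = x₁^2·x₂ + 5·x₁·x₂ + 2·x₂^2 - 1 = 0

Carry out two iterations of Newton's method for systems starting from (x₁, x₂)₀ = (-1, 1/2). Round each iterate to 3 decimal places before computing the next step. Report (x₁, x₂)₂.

At (-1, 1/2): F = (-0.500, -2.500).
Jacobian J = [[-4·x₁·x₂ + x₂, -2·x₁^2 + x₁ + 2], [2·x₁·x₂ + 5·x₂, x₁^2 + 5·x₁ + 4·x₂]].
At the point, J = [[2.500, -1.000], [1.500, -2.000]] (det J = -3.500).
Solving J·Δ = −F gives Δ = (-0.429, -1.571).
Then the next iterate is (x₁, x₂)₁ = (-1.429, -1.071).
Round to (-1.429, -1.071) and repeat: F = (3.76251, 6.75935), J = [[-7.19284, -3.51308], [-2.29408, -9.38696]].
Δ = (0.195, 0.673), so (x₁, x₂)₂ = (-1.234, -0.398).

(-1.234, -0.398)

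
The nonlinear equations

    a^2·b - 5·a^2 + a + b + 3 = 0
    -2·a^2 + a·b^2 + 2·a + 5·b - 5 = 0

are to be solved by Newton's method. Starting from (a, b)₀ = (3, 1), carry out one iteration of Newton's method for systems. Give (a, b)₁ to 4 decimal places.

(1.5951, 0.6687)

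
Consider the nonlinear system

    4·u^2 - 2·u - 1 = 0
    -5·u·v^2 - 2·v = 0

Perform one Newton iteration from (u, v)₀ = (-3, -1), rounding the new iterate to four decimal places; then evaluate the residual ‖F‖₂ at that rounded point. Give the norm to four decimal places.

11.1641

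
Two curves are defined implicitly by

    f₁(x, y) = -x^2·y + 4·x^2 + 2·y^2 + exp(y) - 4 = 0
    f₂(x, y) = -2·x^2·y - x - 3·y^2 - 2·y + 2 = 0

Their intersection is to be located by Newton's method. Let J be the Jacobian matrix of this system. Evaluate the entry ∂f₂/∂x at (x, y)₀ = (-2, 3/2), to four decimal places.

∂f₂/∂x = -4·x·y - 1.
At (-2, 3/2) this is 11.0000.

11.0000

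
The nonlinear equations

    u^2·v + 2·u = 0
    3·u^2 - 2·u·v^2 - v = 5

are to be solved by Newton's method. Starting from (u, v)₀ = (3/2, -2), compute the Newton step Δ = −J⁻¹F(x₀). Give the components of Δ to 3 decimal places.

(0.045, 0.746)

At (3/2, -2): F = (-1.500, -8.250).
Jacobian J = [[2·u·v + 2, u^2], [6·u - 2·v^2, -4·u·v - 1]].
At the point, J = [[-4.000, 2.250], [1.000, 11.000]] (det J = -46.250).
Solving J·Δ = −F gives Δ = (0.045, 0.746).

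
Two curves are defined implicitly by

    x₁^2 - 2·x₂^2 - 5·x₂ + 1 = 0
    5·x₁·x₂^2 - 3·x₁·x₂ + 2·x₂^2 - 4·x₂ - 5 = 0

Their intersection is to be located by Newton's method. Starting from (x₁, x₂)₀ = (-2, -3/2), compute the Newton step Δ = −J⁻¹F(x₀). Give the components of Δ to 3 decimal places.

At (-2, -3/2): F = (8.000, -26.000).
Jacobian J = [[2·x₁, -4·x₂ - 5], [5·x₂^2 - 3·x₂, 10·x₁·x₂ - 3·x₁ + 4·x₂ - 4]].
At the point, J = [[-4.000, 1.000], [15.750, 26.000]] (det J = -119.750).
Solving J·Δ = −F gives Δ = (1.954, -0.184).

(1.954, -0.184)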